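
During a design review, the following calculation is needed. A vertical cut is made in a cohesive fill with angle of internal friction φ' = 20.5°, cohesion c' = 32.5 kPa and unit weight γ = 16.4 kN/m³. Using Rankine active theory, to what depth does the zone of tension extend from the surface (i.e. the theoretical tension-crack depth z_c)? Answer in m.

5.71 m

K_a = tan²(45° − 20.5°/2) = 0.4813; √K_a = 0.6937.
The active pressure is zero where K_a γ z = 2c√K_a, so z_c = 2c/(γ√K_a) = 2×32.5/(16.4×0.6937) = 5.713 m.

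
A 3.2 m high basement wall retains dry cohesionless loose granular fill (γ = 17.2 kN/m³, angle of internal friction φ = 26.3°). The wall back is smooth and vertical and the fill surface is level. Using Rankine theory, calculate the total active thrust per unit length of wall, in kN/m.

K_a = tan²(45° − φ/2) = 0.3859.
P_a = ½ K_a γ H² = 0.5 × 0.3859 × 17.2 × 3.2² = 33.99 kN/m.

34.0 kN/m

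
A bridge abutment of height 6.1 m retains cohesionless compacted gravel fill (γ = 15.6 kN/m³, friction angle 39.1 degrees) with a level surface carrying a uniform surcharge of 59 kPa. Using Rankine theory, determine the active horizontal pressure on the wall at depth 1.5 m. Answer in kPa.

18.7 kPa

K_a = (1 − sin φ)/(1 + sin φ) = 0.2265.
σ_v = γz + q = 15.6 × 1.5 + 59 = 82.40 kPa.
σ_h = K_a σ_v = 0.2265 × 82.40 = 18.66 kPa.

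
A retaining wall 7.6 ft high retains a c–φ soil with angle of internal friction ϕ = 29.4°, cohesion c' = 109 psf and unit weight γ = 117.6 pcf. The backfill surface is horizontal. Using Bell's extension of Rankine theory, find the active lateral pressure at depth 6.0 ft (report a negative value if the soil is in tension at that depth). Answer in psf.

114 psf

K_a = (1 − sin φ)/(1 + sin φ) = 0.3415.
σ_a = K_a γ z − 2c√K_a = 0.3415×117.6×6.0 − 2×109×0.5844 = 113.6 psf.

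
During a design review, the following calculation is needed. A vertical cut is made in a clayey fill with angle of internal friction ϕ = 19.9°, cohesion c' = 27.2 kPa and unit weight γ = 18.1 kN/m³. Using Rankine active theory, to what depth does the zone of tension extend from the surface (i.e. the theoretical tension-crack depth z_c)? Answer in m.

K_a = tan²(45° − 19.9°/2) = 0.4921; √K_a = 0.7015.
The active pressure is zero where K_a γ z = 2c√K_a, so z_c = 2c/(γ√K_a) = 2×27.2/(18.1×0.7015) = 4.284 m.

4.28 m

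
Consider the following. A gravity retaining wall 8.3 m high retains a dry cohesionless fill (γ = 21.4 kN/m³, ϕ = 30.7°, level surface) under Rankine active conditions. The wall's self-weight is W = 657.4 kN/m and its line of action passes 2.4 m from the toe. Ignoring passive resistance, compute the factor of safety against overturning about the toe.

2.39

K_a = tan²(45° − 30.7°/2) = 0.3240.
P_a = ½K_aγH² = 0.5×0.3240×21.4×8.3² = 238.8 kN/m, acting at H/3 = 2.767 m above the base.
Overturning moment M_o = P_a × H/3 = 238.8 × 2.767 = 660.8.
Resisting moment M_r = W × 2.4 = 657.4 × 2.4 = 1578.
FS_overturning = M_r/M_o = 1578/660.8 = 2.388.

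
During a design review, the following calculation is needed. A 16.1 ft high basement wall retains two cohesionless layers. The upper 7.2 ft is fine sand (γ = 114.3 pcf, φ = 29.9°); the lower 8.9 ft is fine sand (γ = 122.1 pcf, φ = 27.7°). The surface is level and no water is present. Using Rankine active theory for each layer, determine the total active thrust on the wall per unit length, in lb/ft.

K_a1 = tan²(45°−29.9°/2) = 0.3347; K_a2 = tan²(45°−27.7°/2) = 0.3653.
Layer 1: σ at base = K_a1 γ₁ h₁ = 275.4 psf; P₁ = ½×275.4×7.2 = 991.5.
Layer 2: σ_v at top = γ₁h₁ = 823.0; σ_h top = K_a2×823.0 = 300.7; σ_h base = K_a2×(823.0+122.1×8.9) = 697.7.
P₂ = ½(300.7+697.7)×8.9 = 4443. Total P_a = 991.5+4443 = 5434 lb/ft.

5430 lb/ft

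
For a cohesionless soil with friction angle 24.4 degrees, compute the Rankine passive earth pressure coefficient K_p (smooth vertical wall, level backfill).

2.41

K_p = (1 + sin φ)/(1 − sin φ) = tan²(45° + 24.4°/2) = 2.408.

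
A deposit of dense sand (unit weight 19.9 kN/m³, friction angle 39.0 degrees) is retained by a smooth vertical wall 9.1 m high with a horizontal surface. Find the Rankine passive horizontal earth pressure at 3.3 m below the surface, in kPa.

K_p = (1 + sin φ)/(1 − sin φ) = 4.395.
σ_h = K_p γ z = 4.395 × 19.9 × 3.3 = 288.7 kPa.

289 kPa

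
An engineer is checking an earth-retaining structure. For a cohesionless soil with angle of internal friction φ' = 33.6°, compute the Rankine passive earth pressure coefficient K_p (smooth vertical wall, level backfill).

3.48

K_p = (1 + sin φ)/(1 − sin φ) = tan²(45° + 33.6°/2) = 3.478.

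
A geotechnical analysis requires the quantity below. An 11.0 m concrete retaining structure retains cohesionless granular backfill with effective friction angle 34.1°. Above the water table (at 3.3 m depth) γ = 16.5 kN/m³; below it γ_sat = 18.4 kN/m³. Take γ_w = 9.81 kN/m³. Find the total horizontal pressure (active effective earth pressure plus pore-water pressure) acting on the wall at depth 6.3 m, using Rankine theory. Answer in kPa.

52.0 kPa

K_a = (1 − sin φ)/(1 + sin φ) = 0.2815.
γ' = 18.4 − 9.81 = 8.590 kN/m³.
Effective vertical stress at 6.3 m: σ'_v = 16.5×3.3 + 8.590×3.00 = 80.22 kPa.
σ'_h = K_a σ'_v = 0.2815 × 80.22 = 22.58 kPa; u = γ_w × 3.00 = 29.43 kPa.
Total σ_h = 22.58 + 29.43 = 52.01 kPa.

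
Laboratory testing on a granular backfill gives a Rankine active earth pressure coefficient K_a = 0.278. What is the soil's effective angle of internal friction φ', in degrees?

34.4°

K_a = tan²(45° − φ/2) ⇒ 45° − φ/2 = arctan(√0.278) = 27.80°.
φ = 2(45° − 27.80°) = 34.40°.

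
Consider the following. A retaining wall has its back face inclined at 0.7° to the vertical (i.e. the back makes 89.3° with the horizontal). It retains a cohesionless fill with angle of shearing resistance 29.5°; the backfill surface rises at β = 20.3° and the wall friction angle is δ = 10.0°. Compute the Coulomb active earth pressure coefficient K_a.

K_a = sin²(α+φ) / [sin²α · sin(α−δ) · (1 + √{sin(φ+δ)sin(φ−β) / (sin(α−δ)sin(α+β))})²].
With α = 89.3°, φ = 29.5°, δ = 10.0°, β = 20.3°: K_a = 0.4409.

0.441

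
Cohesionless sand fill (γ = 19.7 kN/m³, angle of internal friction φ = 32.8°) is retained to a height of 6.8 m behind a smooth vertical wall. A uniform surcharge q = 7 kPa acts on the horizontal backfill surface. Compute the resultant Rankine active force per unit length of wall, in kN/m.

150 kN/m

K_a = tan²(45° − φ/2) = 0.2973.
Soil triangle: ½ K_a γ H² = 0.5×0.2973×19.7×6.8² = 135.4 kN/m.
Surcharge rectangle: K_a q H = 0.2973×7×6.8 = 14.15 kN/m.
Total = 135.4 + 14.15 = 149.5 kN/m.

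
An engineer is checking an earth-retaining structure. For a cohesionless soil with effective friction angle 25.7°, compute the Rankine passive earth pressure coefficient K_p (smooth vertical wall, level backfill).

K_p = (1 + sin φ)/(1 − sin φ) = tan²(45° + 25.7°/2) = 2.531.

2.53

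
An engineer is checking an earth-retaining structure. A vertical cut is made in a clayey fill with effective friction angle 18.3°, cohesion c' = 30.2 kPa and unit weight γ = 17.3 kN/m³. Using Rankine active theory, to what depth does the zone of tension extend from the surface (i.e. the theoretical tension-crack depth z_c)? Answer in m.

4.83 m

K_a = tan²(45° − 18.3°/2) = 0.5221; √K_a = 0.7226.
The active pressure is zero where K_a γ z = 2c√K_a, so z_c = 2c/(γ√K_a) = 2×30.2/(17.3×0.7226) = 4.832 m.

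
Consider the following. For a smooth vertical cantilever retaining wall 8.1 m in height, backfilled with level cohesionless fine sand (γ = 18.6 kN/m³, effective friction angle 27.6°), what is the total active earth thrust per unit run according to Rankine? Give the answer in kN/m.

224 kN/m

K_a = tan²(45° − φ/2) = 0.3668.
P_a = ½ K_a γ H² = 0.5 × 0.3668 × 18.6 × 8.1² = 223.8 kN/m.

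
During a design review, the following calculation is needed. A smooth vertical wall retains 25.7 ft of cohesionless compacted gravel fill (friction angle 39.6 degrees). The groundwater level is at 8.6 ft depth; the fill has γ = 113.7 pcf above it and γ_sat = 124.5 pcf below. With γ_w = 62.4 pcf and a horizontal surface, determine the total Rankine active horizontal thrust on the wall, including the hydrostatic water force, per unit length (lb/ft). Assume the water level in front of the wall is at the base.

K_a = tan²(45° − φ/2) = 0.2214.
γ' = 124.5 − 62.4 = 62.10 pcf. Depth below WT = 17.1 ft.
σ'_h at WT = K_a γ d_w = 216.5 psf; at base = 216.5 + K_a γ' × 17.1 = 451.7 psf.
P₁ (0–8.6 ft) = ½×216.5×8.6 = 931.0. P₂ (8.6–25.7 ft) = ½(216.5+451.7)×17.1 = 5713.
P_w = ½ γ_w h₂² = 0.5×62.4×17.1² = 9123. Total = 931.0+5713+9123 = 15770 lb/ft.

15800 lb/ft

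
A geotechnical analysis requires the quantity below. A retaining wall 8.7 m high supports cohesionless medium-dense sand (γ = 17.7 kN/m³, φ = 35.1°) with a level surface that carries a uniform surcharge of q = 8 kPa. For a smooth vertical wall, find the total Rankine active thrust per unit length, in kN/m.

200 kN/m

K_a = tan²(45° − φ/2) = 0.2698.
Soil triangle: ½ K_a γ H² = 0.5×0.2698×17.7×8.7² = 180.8 kN/m.
Surcharge rectangle: K_a q H = 0.2698×8×8.7 = 18.78 kN/m.
Total = 180.8 + 18.78 = 199.5 kN/m.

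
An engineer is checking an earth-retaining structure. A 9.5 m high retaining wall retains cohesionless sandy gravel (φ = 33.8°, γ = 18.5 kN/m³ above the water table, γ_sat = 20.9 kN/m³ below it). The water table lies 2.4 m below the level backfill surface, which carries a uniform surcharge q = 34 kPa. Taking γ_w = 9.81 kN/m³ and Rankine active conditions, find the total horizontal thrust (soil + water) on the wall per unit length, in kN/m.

524 kN/m

K_a = tan²(45° − φ/2) = 0.2851.
γ' = 20.9 − 9.81 = 11.09 kN/m³. h₂ = H − d_w = 7.1 m.
σ'_h: at surface K_a·q = 9.693; at WT K_a(q+γd_w) = 22.35; at base K_a(q+γd_w+γ'h₂) = 44.80 kPa.
P₁ = ½(9.693+22.35)×2.4 = 38.45; P₂ = ½(22.35+44.80)×7.1 = 238.4; P_w = ½γ_w h₂² = 247.3.
Total = 38.45+238.4+247.3 = 524.1 kN/m.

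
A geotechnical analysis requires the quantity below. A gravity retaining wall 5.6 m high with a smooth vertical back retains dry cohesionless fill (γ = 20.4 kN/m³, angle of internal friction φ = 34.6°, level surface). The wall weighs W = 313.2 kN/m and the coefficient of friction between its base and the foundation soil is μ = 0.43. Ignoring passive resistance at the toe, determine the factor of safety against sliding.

K_a = tan²(45° − 34.6°/2) = 0.2756.
P_a = ½K_aγH² = 0.5×0.2756×20.4×5.6² = 88.17 kN/m, acting at H/3 = 1.867 m above the base.
FS_sliding = μW / P_a = 0.43×313.2 / 88.17 = 1.527.

1.53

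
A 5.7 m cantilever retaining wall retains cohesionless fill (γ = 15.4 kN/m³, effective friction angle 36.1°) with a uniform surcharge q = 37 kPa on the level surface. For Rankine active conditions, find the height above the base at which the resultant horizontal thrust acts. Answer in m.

2.33 m

K_a = 0.2585.
Triangular part P₁ = ½K_aγH² = 64.67 at H/3 = 1.900 m; rectangular part P₂ = K_a q H = 54.52 at H/2 = 2.850 m.
ȳ = (P₁·1.900 + P₂·2.850)/(P₁+P₂) = 2.335 m.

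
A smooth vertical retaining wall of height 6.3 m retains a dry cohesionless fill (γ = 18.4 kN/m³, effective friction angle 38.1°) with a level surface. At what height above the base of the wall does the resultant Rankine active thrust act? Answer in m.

K_a = 0.2368.
The pressure distribution is triangular, so the resultant acts at H/3 above the base = 6.3/3 = 2.100 m.

2.10 m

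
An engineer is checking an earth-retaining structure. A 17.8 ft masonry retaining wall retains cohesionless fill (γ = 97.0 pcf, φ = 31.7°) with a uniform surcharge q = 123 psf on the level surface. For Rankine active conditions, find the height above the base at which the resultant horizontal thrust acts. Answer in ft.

6.30 ft

K_a = 0.3111.
Triangular part P₁ = ½K_aγH² = 4780 at H/3 = 5.933 ft; rectangular part P₂ = K_a q H = 681.1 at H/2 = 8.900 ft.
ȳ = (P₁·5.933 + P₂·8.900)/(P₁+P₂) = 6.303 ft.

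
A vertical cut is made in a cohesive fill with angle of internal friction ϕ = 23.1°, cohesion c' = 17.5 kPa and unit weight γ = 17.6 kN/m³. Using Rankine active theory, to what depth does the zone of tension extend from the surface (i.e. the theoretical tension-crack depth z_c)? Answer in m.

K_a = tan²(45° − 23.1°/2) = 0.4364; √K_a = 0.6606.
The active pressure is zero where K_a γ z = 2c√K_a, so z_c = 2c/(γ√K_a) = 2×17.5/(17.6×0.6606) = 3.010 m.

3.01 m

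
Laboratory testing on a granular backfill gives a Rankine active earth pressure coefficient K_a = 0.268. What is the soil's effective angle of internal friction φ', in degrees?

35.3°

K_a = tan²(45° − φ/2) ⇒ 45° − φ/2 = arctan(√0.268) = 27.37°.
φ = 2(45° − 27.37°) = 35.26°.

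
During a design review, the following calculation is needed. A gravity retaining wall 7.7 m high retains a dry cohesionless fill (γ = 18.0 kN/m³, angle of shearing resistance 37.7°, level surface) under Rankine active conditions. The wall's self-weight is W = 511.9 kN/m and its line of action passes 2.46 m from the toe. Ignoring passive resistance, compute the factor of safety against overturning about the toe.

K_a = tan²(45° − 37.7°/2) = 0.2411.
P_a = ½K_aγH² = 0.5×0.2411×18.0×7.7² = 128.6 kN/m, acting at H/3 = 2.567 m above the base.
Overturning moment M_o = P_a × H/3 = 128.6 × 2.567 = 330.2.
Resisting moment M_r = W × 2.46 = 511.9 × 2.46 = 1259.
FS_overturning = M_r/M_o = 1259/330.2 = 3.814.

3.81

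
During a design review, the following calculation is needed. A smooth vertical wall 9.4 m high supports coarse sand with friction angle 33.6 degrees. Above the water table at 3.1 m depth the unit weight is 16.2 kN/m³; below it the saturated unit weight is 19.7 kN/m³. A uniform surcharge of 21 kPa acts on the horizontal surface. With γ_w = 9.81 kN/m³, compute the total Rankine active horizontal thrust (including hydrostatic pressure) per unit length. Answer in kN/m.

K_a = tan²(45° − φ/2) = 0.2875.
γ' = 19.7 − 9.81 = 9.890 kN/m³. h₂ = H − d_w = 6.3 m.
σ'_h: at surface K_a·q = 6.038; at WT K_a(q+γd_w) = 20.48; at base K_a(q+γd_w+γ'h₂) = 38.39 kPa.
P₁ = ½(6.038+20.48)×3.1 = 41.10; P₂ = ½(20.48+38.39)×6.3 = 185.4; P_w = ½γ_w h₂² = 194.7.
Total = 41.10+185.4+194.7 = 421.2 kN/m.

421 kN/m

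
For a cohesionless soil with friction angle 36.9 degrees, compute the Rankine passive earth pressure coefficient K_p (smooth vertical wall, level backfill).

K_p = (1 + sin φ)/(1 − sin φ) = tan²(45° + 36.9°/2) = 4.005.

4.01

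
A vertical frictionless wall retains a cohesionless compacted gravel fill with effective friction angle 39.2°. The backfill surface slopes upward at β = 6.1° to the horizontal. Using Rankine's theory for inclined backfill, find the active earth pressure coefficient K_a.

0.228

K_a = cos β · (cos β − √(cos²β − cos²φ)) / (cos β + √(cos²β − cos²φ)).
cos β = 0.9943, cos φ = 0.7749, √(cos²β − cos²φ) = 0.6230.
K_a = 0.9943 × (0.9943 − 0.6230)/(0.9943 + 0.6230) = 0.2283.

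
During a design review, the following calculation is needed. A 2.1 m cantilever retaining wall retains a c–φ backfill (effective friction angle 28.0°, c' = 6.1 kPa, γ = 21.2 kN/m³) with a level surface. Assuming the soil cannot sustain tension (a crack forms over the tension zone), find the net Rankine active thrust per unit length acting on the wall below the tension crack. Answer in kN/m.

K_a = 0.3610; √K_a = 0.6009.
Tension-crack depth z_c = 2c/(γ√K_a) = 2×6.1/(21.2×0.6009) = 0.9577 m.
σ_a at base = K_a γ H − 2c√K_a = 0.3610×21.2×2.1 − 2×6.1×0.6009 = 8.743 kPa.
P_a = ½ × 8.743 × (H − z_c) = 0.5×8.743×1.142 = 4.993 kN/m.

4.99 kN/m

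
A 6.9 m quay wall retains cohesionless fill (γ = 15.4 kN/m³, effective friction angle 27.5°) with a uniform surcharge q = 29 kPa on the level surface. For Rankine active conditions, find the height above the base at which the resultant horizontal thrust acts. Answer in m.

K_a = 0.3682.
Triangular part P₁ = ½K_aγH² = 135.0 at H/3 = 2.300 m; rectangular part P₂ = K_a q H = 73.68 at H/2 = 3.450 m.
ȳ = (P₁·2.300 + P₂·3.450)/(P₁+P₂) = 2.706 m.

2.71 m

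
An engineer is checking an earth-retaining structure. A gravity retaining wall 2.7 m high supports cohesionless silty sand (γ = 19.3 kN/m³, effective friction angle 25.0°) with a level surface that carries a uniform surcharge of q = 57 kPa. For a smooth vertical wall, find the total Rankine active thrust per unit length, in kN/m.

91.0 kN/m

K_a = tan²(45° − φ/2) = 0.4059.
Soil triangle: ½ K_a γ H² = 0.5×0.4059×19.3×2.7² = 28.55 kN/m.
Surcharge rectangle: K_a q H = 0.4059×57×2.7 = 62.46 kN/m.
Total = 28.55 + 62.46 = 91.01 kN/m.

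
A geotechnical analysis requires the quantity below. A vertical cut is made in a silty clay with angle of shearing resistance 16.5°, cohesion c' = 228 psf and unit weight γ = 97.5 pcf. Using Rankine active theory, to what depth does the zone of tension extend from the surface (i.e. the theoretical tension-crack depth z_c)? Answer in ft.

K_a = tan²(45° − 16.5°/2) = 0.5576; √K_a = 0.7467.
The active pressure is zero where K_a γ z = 2c√K_a, so z_c = 2c/(γ√K_a) = 2×228/(97.5×0.7467) = 6.263 ft.

6.26 ft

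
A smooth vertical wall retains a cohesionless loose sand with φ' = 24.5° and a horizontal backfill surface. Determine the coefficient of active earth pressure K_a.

K_a = (1 − sin φ)/(1 + sin φ) = (1 − sin 24.5°)/(1 + sin 24.5°) = 0.4137.

0.414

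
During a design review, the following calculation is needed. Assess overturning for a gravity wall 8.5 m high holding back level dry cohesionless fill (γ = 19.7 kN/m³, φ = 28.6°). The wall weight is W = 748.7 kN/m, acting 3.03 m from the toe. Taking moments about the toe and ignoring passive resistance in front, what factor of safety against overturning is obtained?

3.19

K_a = tan²(45° − 28.6°/2) = 0.3525.
P_a = ½K_aγH² = 0.5×0.3525×19.7×8.5² = 250.9 kN/m, acting at H/3 = 2.833 m above the base.
Overturning moment M_o = P_a × H/3 = 250.9 × 2.833 = 710.9.
Resisting moment M_r = W × 3.03 = 748.7 × 3.03 = 2269.
FS_overturning = M_r/M_o = 2269/710.9 = 3.191.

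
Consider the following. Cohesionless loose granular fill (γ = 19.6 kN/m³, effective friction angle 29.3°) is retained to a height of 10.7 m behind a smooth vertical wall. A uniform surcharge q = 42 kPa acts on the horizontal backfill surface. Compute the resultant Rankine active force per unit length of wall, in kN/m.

K_a = tan²(45° − φ/2) = 0.3428.
Soil triangle: ½ K_a γ H² = 0.5×0.3428×19.6×10.7² = 384.7 kN/m.
Surcharge rectangle: K_a q H = 0.3428×42×10.7 = 154.1 kN/m.
Total = 384.7 + 154.1 = 538.7 kN/m.

539 kN/m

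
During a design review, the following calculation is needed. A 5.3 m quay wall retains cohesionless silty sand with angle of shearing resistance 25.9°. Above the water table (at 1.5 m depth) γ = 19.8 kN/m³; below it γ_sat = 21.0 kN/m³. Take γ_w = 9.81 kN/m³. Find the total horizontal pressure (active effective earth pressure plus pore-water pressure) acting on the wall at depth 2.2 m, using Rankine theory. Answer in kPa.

K_a = (1 − sin φ)/(1 + sin φ) = 0.3920.
γ' = 21.0 − 9.81 = 11.19 kN/m³.
Effective vertical stress at 2.2 m: σ'_v = 19.8×1.5 + 11.19×0.700 = 37.53 kPa.
σ'_h = K_a σ'_v = 0.3920 × 37.53 = 14.71 kPa; u = γ_w × 0.700 = 6.867 kPa.
Total σ_h = 14.71 + 6.867 = 21.58 kPa.

21.6 kPa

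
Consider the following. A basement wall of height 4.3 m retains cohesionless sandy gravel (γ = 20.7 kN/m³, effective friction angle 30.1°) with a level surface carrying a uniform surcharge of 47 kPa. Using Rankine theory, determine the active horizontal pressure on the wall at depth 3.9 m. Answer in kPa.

K_a = (1 − sin φ)/(1 + sin φ) = 0.3320.
σ_v = γz + q = 20.7 × 3.9 + 47 = 127.7 kPa.
σ_h = K_a σ_v = 0.3320 × 127.7 = 42.41 kPa.

42.4 kPa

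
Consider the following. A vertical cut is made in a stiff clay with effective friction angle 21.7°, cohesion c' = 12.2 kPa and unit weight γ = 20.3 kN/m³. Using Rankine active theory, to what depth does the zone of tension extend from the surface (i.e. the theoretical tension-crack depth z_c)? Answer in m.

K_a = tan²(45° − 21.7°/2) = 0.4601; √K_a = 0.6783.
The active pressure is zero where K_a γ z = 2c√K_a, so z_c = 2c/(γ√K_a) = 2×12.2/(20.3×0.6783) = 1.772 m.

1.77 m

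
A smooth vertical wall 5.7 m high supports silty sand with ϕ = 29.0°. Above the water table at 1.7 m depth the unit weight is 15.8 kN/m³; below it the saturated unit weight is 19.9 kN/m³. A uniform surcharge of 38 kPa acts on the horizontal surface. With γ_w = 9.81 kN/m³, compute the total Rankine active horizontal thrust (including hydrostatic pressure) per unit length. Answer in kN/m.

K_a = tan²(45° − φ/2) = 0.3470.
γ' = 19.9 − 9.81 = 10.09 kN/m³. h₂ = H − d_w = 4.0 m.
σ'_h: at surface K_a·q = 13.19; at WT K_a(q+γd_w) = 22.50; at base K_a(q+γd_w+γ'h₂) = 36.51 kPa.
P₁ = ½(13.19+22.50)×1.7 = 30.34; P₂ = ½(22.50+36.51)×4.0 = 118.0; P_w = ½γ_w h₂² = 78.48.
Total = 30.34+118.0+78.48 = 226.8 kN/m.

227 kN/m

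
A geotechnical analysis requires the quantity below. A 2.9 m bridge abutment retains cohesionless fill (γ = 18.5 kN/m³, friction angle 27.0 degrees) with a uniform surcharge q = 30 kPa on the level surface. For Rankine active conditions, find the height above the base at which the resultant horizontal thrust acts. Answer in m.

1.22 m

K_a = 0.3755.
Triangular part P₁ = ½K_aγH² = 29.21 at H/3 = 0.9667 m; rectangular part P₂ = K_a q H = 32.67 at H/2 = 1.450 m.
ȳ = (P₁·0.9667 + P₂·1.450)/(P₁+P₂) = 1.222 m.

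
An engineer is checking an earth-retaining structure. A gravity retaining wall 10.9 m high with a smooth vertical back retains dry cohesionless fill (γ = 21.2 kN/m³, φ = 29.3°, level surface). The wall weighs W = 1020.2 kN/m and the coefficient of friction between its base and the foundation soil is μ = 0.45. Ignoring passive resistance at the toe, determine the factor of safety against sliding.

1.06

K_a = tan²(45° − 29.3°/2) = 0.3428.
P_a = ½K_aγH² = 0.5×0.3428×21.2×10.9² = 431.8 kN/m, acting at H/3 = 3.633 m above the base.
FS_sliding = μW / P_a = 0.45×1020.2 / 431.8 = 1.063.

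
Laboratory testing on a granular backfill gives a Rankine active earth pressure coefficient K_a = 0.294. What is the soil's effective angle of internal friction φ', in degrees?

K_a = tan²(45° − φ/2) ⇒ 45° − φ/2 = arctan(√0.294) = 28.47°.
φ = 2(45° − 28.47°) = 33.07°.

33.1°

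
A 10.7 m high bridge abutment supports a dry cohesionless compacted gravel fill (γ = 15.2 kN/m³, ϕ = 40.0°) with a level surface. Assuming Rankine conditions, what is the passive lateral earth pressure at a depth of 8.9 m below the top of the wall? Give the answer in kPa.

622 kPa

K_p = (1 + sin φ)/(1 − sin φ) = 4.599.
σ_h = K_p γ z = 4.599 × 15.2 × 8.9 = 622.1 kPa.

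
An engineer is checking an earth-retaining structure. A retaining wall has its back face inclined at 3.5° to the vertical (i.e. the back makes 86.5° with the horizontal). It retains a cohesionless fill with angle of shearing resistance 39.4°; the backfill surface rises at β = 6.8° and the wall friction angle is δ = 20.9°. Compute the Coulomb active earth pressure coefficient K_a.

K_a = sin²(α+φ) / [sin²α · sin(α−δ) · (1 + √{sin(φ+δ)sin(φ−β) / (sin(α−δ)sin(α+β))})²].
With α = 86.5°, φ = 39.4°, δ = 20.9°, β = 6.8°: K_a = 0.2452.

0.245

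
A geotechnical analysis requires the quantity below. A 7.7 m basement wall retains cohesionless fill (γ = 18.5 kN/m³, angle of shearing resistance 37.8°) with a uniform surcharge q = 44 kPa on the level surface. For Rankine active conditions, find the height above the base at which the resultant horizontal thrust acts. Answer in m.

K_a = 0.2400.
Triangular part P₁ = ½K_aγH² = 131.6 at H/3 = 2.567 m; rectangular part P₂ = K_a q H = 81.31 at H/2 = 3.850 m.
ȳ = (P₁·2.567 + P₂·3.850)/(P₁+P₂) = 3.057 m.

3.06 m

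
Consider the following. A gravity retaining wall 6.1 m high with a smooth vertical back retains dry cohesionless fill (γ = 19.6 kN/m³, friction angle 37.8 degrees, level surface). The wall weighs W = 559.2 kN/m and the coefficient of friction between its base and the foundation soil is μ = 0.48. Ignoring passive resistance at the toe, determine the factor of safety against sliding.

3.07

K_a = tan²(45° − 37.8°/2) = 0.2400.
P_a = ½K_aγH² = 0.5×0.2400×19.6×6.1² = 87.52 kN/m, acting at H/3 = 2.033 m above the base.
FS_sliding = μW / P_a = 0.48×559.2 / 87.52 = 3.067.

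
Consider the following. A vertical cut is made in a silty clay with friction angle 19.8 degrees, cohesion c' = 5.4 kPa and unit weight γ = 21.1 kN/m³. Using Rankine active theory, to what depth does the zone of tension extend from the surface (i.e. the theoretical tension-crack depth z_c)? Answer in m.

K_a = tan²(45° − 19.8°/2) = 0.4939; √K_a = 0.7028.
The active pressure is zero where K_a γ z = 2c√K_a, so z_c = 2c/(γ√K_a) = 2×5.4/(21.1×0.7028) = 0.7283 m.

0.728 m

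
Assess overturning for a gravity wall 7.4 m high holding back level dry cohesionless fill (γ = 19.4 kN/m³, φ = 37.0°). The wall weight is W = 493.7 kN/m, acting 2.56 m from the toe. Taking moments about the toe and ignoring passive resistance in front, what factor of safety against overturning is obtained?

3.88

K_a = tan²(45° − 37.0°/2) = 0.2486.
P_a = ½K_aγH² = 0.5×0.2486×19.4×7.4² = 132.0 kN/m, acting at H/3 = 2.467 m above the base.
Overturning moment M_o = P_a × H/3 = 132.0 × 2.467 = 325.7.
Resisting moment M_r = W × 2.56 = 493.7 × 2.56 = 1264.
FS_overturning = M_r/M_o = 1264/325.7 = 3.880.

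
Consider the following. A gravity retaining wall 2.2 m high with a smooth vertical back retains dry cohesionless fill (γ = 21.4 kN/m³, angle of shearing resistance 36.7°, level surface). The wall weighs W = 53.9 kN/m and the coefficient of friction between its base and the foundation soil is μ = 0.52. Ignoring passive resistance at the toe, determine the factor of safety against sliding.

K_a = tan²(45° − 36.7°/2) = 0.2519.
P_a = ½K_aγH² = 0.5×0.2519×21.4×2.2² = 13.04 kN/m, acting at H/3 = 0.7333 m above the base.
FS_sliding = μW / P_a = 0.52×53.9 / 13.04 = 2.149.

2.15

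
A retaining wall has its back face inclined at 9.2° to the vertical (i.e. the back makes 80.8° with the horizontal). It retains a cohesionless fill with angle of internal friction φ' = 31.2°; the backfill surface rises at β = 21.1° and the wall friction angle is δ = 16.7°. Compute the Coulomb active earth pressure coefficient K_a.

0.512

K_a = sin²(α+φ) / [sin²α · sin(α−δ) · (1 + √{sin(φ+δ)sin(φ−β) / (sin(α−δ)sin(α+β))})²].
With α = 80.8°, φ = 31.2°, δ = 16.7°, β = 21.1°: K_a = 0.5117.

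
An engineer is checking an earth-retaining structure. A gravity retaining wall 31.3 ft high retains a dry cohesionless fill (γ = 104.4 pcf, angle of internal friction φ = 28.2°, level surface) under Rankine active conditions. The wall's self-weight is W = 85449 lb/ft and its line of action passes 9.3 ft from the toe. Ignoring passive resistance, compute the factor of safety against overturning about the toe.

4.16

K_a = tan²(45° − 28.2°/2) = 0.3582.
P_a = ½K_aγH² = 0.5×0.3582×104.4×31.3² = 18320 lb/ft, acting at H/3 = 10.43 ft above the base.
Overturning moment M_o = P_a × H/3 = 18320 × 10.43 = 191100.
Resisting moment M_r = W × 9.3 = 85449 × 9.3 = 794700.
FS_overturning = M_r/M_o = 794700/191100 = 4.158.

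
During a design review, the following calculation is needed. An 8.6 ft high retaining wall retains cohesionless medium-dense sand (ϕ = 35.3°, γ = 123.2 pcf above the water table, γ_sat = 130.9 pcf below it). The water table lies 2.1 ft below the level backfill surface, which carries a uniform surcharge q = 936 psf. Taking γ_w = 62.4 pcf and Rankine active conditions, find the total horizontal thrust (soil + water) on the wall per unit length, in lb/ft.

K_a = tan²(45° − φ/2) = 0.2675.
γ' = 130.9 − 62.4 = 68.50 pcf. h₂ = H − d_w = 6.5 ft.
σ'_h: at surface K_a·q = 250.4; at WT K_a(q+γd_w) = 319.6; at base K_a(q+γd_w+γ'h₂) = 438.8 psf.
P₁ = ½(250.4+319.6)×2.1 = 598.6; P₂ = ½(319.6+438.8)×6.5 = 2465; P_w = ½γ_w h₂² = 1318.
Total = 598.6+2465+1318 = 4382 lb/ft.

4380 lb/ft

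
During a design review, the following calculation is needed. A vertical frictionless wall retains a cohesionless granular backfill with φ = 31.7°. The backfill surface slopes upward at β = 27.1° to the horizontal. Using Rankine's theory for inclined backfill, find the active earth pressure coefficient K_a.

0.485

K_a = cos β · (cos β − √(cos²β − cos²φ)) / (cos β + √(cos²β − cos²φ)).
cos β = 0.8902, cos φ = 0.8508, √(cos²β − cos²φ) = 0.2619.
K_a = 0.8902 × (0.8902 − 0.2619)/(0.8902 + 0.2619) = 0.4855.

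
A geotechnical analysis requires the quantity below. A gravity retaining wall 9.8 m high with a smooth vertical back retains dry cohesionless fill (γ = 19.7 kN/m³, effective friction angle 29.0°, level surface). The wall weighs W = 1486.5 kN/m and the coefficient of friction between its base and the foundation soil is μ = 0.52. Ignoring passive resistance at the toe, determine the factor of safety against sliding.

2.35

K_a = tan²(45° − 29.0°/2) = 0.3470.
P_a = ½K_aγH² = 0.5×0.3470×19.7×9.8² = 328.2 kN/m, acting at H/3 = 3.267 m above the base.
FS_sliding = μW / P_a = 0.52×1486.5 / 328.2 = 2.355.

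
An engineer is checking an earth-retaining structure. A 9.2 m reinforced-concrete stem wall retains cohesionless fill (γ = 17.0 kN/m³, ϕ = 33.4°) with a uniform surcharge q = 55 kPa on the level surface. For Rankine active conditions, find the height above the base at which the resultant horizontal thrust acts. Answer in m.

K_a = 0.2899.
Triangular part P₁ = ½K_aγH² = 208.6 at H/3 = 3.067 m; rectangular part P₂ = K_a q H = 146.7 at H/2 = 4.600 m.
ȳ = (P₁·3.067 + P₂·4.600)/(P₁+P₂) = 3.700 m.

3.70 m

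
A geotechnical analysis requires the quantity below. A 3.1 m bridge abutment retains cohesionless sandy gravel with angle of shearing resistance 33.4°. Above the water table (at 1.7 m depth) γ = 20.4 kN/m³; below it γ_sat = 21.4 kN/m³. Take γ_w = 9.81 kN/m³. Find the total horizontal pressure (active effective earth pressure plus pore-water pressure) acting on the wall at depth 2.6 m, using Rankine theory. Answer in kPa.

21.9 kPa

K_a = (1 − sin φ)/(1 + sin φ) = 0.2899.
γ' = 21.4 − 9.81 = 11.59 kN/m³.
Effective vertical stress at 2.6 m: σ'_v = 20.4×1.7 + 11.59×0.900 = 45.11 kPa.
σ'_h = K_a σ'_v = 0.2899 × 45.11 = 13.08 kPa; u = γ_w × 0.900 = 8.829 kPa.
Total σ_h = 13.08 + 8.829 = 21.91 kPa.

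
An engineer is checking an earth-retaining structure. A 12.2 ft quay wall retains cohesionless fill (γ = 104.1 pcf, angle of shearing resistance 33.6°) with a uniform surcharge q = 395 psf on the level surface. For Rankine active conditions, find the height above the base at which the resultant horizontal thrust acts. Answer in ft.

K_a = 0.2875.
Triangular part P₁ = ½K_aγH² = 2227 at H/3 = 4.067 ft; rectangular part P₂ = K_a q H = 1385 at H/2 = 6.100 ft.
ȳ = (P₁·4.067 + P₂·6.100)/(P₁+P₂) = 4.846 ft.

4.85 ft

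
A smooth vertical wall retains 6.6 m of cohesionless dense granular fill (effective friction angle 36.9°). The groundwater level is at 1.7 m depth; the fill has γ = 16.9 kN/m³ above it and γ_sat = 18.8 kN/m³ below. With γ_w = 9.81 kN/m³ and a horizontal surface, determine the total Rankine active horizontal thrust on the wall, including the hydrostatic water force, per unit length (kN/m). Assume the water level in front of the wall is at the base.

186 kN/m

K_a = tan²(45° − φ/2) = 0.2497.
γ' = 18.8 − 9.81 = 8.990 kN/m³. Depth below WT = 4.9 m.
σ'_h at WT = K_a γ d_w = 7.173 kPa; at base = 7.173 + K_a γ' × 4.9 = 18.17 kPa.
P₁ (0–1.7 m) = ½×7.173×1.7 = 6.097. P₂ (1.7–6.6 m) = ½(7.173+18.17)×4.9 = 62.09.
P_w = ½ γ_w h₂² = 0.5×9.81×4.9² = 117.8. Total = 6.097+62.09+117.8 = 186.0 kN/m.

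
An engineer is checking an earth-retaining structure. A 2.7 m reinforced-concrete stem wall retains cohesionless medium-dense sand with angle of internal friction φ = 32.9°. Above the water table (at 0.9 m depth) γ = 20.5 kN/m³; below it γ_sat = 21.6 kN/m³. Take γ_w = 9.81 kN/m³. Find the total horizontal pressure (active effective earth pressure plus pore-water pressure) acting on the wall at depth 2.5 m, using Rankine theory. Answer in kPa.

K_a = (1 − sin φ)/(1 + sin φ) = 0.2960.
γ' = 21.6 − 9.81 = 11.79 kN/m³.
Effective vertical stress at 2.5 m: σ'_v = 20.5×0.9 + 11.79×1.60 = 37.31 kPa.
σ'_h = K_a σ'_v = 0.2960 × 37.31 = 11.05 kPa; u = γ_w × 1.60 = 15.70 kPa.
Total σ_h = 11.05 + 15.70 = 26.74 kPa.

26.7 kPa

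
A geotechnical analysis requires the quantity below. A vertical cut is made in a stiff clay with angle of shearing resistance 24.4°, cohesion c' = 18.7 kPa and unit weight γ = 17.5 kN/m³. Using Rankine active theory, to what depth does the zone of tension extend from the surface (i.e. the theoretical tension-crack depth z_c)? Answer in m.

K_a = tan²(45° − 24.4°/2) = 0.4153; √K_a = 0.6445.
The active pressure is zero where K_a γ z = 2c√K_a, so z_c = 2c/(γ√K_a) = 2×18.7/(17.5×0.6445) = 3.316 m.

3.32 m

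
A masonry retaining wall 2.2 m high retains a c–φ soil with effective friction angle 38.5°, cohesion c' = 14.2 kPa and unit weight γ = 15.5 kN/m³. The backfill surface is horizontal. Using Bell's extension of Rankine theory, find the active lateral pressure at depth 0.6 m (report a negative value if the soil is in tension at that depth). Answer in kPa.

-11.5 kPa

K_a = (1 − sin φ)/(1 + sin φ) = 0.2327.
σ_a = K_a γ z − 2c√K_a = 0.2327×15.5×0.6 − 2×14.2×0.4823 = -11.53 kPa.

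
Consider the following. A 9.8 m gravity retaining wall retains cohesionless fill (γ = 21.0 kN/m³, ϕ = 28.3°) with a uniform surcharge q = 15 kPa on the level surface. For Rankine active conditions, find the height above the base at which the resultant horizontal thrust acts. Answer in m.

3.47 m

K_a = 0.3568.
Triangular part P₁ = ½K_aγH² = 359.8 at H/3 = 3.267 m; rectangular part P₂ = K_a q H = 52.45 at H/2 = 4.900 m.
ȳ = (P₁·3.267 + P₂·4.900)/(P₁+P₂) = 3.474 m.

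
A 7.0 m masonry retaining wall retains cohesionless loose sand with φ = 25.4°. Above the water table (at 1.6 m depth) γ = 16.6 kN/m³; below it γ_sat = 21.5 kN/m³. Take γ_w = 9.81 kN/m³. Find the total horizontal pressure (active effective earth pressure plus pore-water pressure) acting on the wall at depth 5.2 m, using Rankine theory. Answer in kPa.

62.7 kPa

K_a = (1 − sin φ)/(1 + sin φ) = 0.3996.
γ' = 21.5 − 9.81 = 11.69 kN/m³.
Effective vertical stress at 5.2 m: σ'_v = 16.6×1.6 + 11.69×3.60 = 68.64 kPa.
σ'_h = K_a σ'_v = 0.3996 × 68.64 = 27.43 kPa; u = γ_w × 3.60 = 35.32 kPa.
Total σ_h = 27.43 + 35.32 = 62.75 kPa.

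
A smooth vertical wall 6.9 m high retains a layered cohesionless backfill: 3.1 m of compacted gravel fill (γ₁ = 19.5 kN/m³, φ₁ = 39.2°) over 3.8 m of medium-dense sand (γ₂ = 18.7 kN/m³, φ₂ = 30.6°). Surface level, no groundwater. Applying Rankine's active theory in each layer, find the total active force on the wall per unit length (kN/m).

K_a1 = tan²(45°−39.2°/2) = 0.2255; K_a2 = tan²(45°−30.6°/2) = 0.3253.
Layer 1: σ at base = K_a1 γ₁ h₁ = 13.63 kPa; P₁ = ½×13.63×3.1 = 21.13.
Layer 2: σ_v at top = γ₁h₁ = 60.45; σ_h top = K_a2×60.45 = 19.67; σ_h base = K_a2×(60.45+18.7×3.8) = 42.79.
P₂ = ½(19.67+42.79)×3.8 = 118.7. Total P_a = 21.13+118.7 = 139.8 kN/m.

140 kN/m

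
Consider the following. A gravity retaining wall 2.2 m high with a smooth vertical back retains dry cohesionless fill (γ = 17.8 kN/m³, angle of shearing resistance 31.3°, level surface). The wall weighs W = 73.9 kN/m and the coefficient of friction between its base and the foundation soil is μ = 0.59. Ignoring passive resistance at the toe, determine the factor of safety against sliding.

3.20

K_a = tan²(45° − 31.3°/2) = 0.3162.
P_a = ½K_aγH² = 0.5×0.3162×17.8×2.2² = 13.62 kN/m, acting at H/3 = 0.7333 m above the base.
FS_sliding = μW / P_a = 0.59×73.9 / 13.62 = 3.201.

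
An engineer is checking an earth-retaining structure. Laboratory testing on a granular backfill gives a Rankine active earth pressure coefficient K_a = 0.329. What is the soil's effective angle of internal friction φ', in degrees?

30.3°

K_a = tan²(45° − φ/2) ⇒ 45° − φ/2 = arctan(√0.329) = 29.84°.
φ = 2(45° − 29.84°) = 30.32°.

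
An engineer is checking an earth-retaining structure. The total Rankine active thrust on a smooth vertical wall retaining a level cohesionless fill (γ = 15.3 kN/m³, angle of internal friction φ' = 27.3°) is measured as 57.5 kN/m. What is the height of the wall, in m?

4.50 m

K_a = 0.3711. P_a = ½ K_a γ H² ⇒ H = √(2P_a/(K_a γ)).
H = √(2×57.5/(0.3711×15.3)) = 4.500 m.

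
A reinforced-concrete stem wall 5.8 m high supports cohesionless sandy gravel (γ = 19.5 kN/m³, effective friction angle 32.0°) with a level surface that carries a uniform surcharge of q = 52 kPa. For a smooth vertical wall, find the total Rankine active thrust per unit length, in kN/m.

K_a = tan²(45° − φ/2) = 0.3073.
Soil triangle: ½ K_a γ H² = 0.5×0.3073×19.5×5.8² = 100.8 kN/m.
Surcharge rectangle: K_a q H = 0.3073×52×5.8 = 92.67 kN/m.
Total = 100.8 + 92.67 = 193.4 kN/m.

193 kN/m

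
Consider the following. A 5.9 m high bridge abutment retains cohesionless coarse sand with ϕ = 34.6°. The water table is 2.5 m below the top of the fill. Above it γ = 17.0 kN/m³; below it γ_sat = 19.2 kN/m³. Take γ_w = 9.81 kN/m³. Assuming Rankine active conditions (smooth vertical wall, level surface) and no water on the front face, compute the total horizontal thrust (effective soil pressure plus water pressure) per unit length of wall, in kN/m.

126 kN/m

K_a = tan²(45° − φ/2) = 0.2756.
γ' = 19.2 − 9.81 = 9.390 kN/m³. Depth below WT = 3.4 m.
σ'_h at WT = K_a γ d_w = 11.71 kPa; at base = 11.71 + K_a γ' × 3.4 = 20.51 kPa.
P₁ (0–2.5 m) = ½×11.71×2.5 = 14.64. P₂ (2.5–5.9 m) = ½(11.71+20.51)×3.4 = 54.79.
P_w = ½ γ_w h₂² = 0.5×9.81×3.4² = 56.70. Total = 14.64+54.79+56.70 = 126.1 kN/m.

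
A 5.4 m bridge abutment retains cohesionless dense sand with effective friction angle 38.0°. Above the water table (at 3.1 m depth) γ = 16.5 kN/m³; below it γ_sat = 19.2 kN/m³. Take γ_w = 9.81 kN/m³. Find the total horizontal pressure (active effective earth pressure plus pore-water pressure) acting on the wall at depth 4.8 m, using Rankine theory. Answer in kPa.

K_a = (1 − sin φ)/(1 + sin φ) = 0.2379.
γ' = 19.2 − 9.81 = 9.390 kN/m³.
Effective vertical stress at 4.8 m: σ'_v = 16.5×3.1 + 9.390×1.70 = 67.11 kPa.
σ'_h = K_a σ'_v = 0.2379 × 67.11 = 15.97 kPa; u = γ_w × 1.70 = 16.68 kPa.
Total σ_h = 15.97 + 16.68 = 32.64 kPa.

32.6 kPa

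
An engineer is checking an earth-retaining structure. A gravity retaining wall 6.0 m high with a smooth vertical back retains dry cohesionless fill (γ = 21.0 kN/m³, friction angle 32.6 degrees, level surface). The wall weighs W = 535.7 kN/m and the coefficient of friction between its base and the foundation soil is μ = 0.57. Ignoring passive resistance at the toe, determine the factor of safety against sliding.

K_a = tan²(45° − 32.6°/2) = 0.2997.
P_a = ½K_aγH² = 0.5×0.2997×21.0×6.0² = 113.3 kN/m, acting at H/3 = 2.000 m above the base.
FS_sliding = μW / P_a = 0.57×535.7 / 113.3 = 2.695.

2.70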